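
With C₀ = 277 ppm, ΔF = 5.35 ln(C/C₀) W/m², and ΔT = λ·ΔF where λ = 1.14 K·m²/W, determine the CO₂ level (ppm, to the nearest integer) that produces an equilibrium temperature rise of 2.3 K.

C ≈ 404 ppm

Required forcing: ΔF = ΔT/λ = 2.3/1.14 = 2.0175 W/m².
Then ln(C/277) = ΔF/5.35 = 2.0175/5.35 = 0.37710.
So C = 277 × e^0.37710 = 277 × 1.45805 = 403.88 ppm.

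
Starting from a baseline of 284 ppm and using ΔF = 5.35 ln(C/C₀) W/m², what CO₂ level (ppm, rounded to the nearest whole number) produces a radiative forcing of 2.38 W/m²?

C ≈ 443 ppm

Set 5.35 ln(C/284) = 2.38, so ln(C/284) = 2.38/5.35 = 0.44486.
Then C/284 = e^0.44486 = 1.56027, giving C = 284 × 1.56027 = 443.12 ppm.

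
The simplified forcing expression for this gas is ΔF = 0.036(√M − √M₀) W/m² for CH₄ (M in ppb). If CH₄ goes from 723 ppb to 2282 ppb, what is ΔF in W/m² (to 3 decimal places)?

CH₄: 0.036 × (√2282 − √723) = 0.036 × (47.7703 − 26.8887) = 0.036 × 20.8816 = 0.7517 W/m².

ΔF = 0.752 W/m²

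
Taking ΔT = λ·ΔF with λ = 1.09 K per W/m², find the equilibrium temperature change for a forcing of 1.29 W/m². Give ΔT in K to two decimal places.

ΔT = λ ΔF = 1.09 × 1.29 = 1.4061 K.

ΔT = 1.41 K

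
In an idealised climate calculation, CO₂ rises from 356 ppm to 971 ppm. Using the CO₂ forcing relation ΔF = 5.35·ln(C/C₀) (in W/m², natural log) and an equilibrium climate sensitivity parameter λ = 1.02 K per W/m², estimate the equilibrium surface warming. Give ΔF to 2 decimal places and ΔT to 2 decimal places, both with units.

CO₂: 5.35 × ln(971/356) = 5.35 × ln(2.72753) = 5.35 × 1.00340 = 5.3682 W/m².
ΔT = λ ΔF = 1.02 × 5.37 = 5.4774 K.

ΔF = 5.37 W/m²; ΔT = 5.48 K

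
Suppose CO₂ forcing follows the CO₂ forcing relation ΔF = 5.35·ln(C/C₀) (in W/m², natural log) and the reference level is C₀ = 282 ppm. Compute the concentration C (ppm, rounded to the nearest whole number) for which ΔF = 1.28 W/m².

Set 5.35 ln(C/282) = 1.28, so ln(C/282) = 1.28/5.35 = 0.23925.
Then C/282 = e^0.23925 = 1.27030, giving C = 282 × 1.27030 = 358.22 ppm.

C ≈ 358 ppm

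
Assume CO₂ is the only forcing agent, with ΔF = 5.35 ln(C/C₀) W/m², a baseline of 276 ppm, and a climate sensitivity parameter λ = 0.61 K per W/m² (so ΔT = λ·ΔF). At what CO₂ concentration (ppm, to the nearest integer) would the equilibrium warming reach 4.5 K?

Required forcing: ΔF = ΔT/λ = 4.5/0.61 = 7.3770 W/m².
Then ln(C/276) = ΔF/5.35 = 7.3770/5.35 = 1.37888.
So C = 276 × e^1.37888 = 276 × 3.97045 = 1095.84 ppm.

C ≈ 1096 ppm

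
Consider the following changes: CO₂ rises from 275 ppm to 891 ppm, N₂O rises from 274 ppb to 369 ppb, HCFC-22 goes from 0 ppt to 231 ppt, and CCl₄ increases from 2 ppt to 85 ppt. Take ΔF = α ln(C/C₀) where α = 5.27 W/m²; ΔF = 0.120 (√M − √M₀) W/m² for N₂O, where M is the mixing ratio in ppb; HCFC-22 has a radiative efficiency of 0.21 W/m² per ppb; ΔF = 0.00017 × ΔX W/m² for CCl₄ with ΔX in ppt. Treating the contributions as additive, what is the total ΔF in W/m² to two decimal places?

CO₂: 5.27 × ln(891/275) = 5.27 × ln(3.24000) = 5.27 × 1.17557 = 6.1953 W/m².
N₂O: 0.120 × (√369 − √274) = 0.120 × (19.2094 − 16.5529) = 0.120 × 2.6565 = 0.3188 W/m².
HCFC-22: Δ = 231 − 0 = 231 ppt = 0.231 ppb; ΔF = 0.21 × 0.231 = 0.0485 W/m².
CCl₄: ΔF = 0.00017 × (85 − 2) = 0.00017 × 83 = 0.0141 W/m².
Total ΔF = 6.1953 + 0.3188 + 0.0485 + 0.0141 = 6.5767 W/m².

ΔF = 6.58 W/m²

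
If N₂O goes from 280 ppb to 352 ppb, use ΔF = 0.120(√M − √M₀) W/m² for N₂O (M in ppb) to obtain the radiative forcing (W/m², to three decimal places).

ΔF = 0.243 W/m²

N₂O: 0.120 × (√352 − √280) = 0.120 × (18.7617 − 16.7332) = 0.120 × 2.0285 = 0.2434 W/m².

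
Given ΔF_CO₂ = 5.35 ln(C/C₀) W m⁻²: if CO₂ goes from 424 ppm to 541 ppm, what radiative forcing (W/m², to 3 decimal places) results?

ΔF = 1.304 W/m²

CO₂: 5.35 × ln(541/424) = 5.35 × ln(1.27594) = 5.35 × 0.24368 = 1.3037 W/m².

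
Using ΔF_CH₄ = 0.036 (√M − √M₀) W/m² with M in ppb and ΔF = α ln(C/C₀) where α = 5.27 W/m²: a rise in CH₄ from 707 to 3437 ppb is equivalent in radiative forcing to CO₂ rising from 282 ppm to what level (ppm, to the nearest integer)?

CH₄ forcing: 0.036 × (√3437 − √707) = 0.036 × (58.6259 − 26.5895) = 0.036 × 32.0364 = 1.15331 W/m².
Set 5.27 ln(C/282) = 1.15331: ln(C/282) = 1.15331/5.27 = 0.21884, so C = 282 × e^0.21884 = 282 × 1.24463 = 350.99 ppm.

C ≈ 351 ppm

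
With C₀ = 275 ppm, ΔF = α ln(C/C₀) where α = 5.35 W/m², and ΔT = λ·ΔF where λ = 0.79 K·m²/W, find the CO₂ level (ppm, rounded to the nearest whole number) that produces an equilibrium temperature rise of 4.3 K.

C ≈ 761 ppm

Required forcing: ΔF = ΔT/λ = 4.3/0.79 = 5.4430 W/m².
Then ln(C/275) = ΔF/5.35 = 5.4430/5.35 = 1.01738.
So C = 275 × e^1.01738 = 275 × 2.76594 = 760.63 ppm.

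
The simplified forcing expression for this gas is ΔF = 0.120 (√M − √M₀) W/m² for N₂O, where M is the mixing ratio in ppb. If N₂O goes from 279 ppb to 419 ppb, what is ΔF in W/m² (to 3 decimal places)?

N₂O: 0.120 × (√419 − √279) = 0.120 × (20.4695 − 16.7033) = 0.120 × 3.7662 = 0.4519 W/m².

ΔF = 0.452 W/m²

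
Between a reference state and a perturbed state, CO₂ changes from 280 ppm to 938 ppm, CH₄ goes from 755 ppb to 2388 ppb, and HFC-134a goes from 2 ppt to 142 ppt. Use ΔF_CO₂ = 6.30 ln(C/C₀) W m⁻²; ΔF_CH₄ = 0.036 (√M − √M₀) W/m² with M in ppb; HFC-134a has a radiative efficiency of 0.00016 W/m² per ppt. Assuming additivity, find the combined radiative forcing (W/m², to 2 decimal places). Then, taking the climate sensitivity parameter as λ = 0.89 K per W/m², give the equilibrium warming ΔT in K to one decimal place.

ΔF = 8.41 W/m²; ΔT = 7.5 K

CO₂: 6.30 × ln(938/280) = 6.30 × ln(3.35000) = 6.30 × 1.20896 = 7.6164 W/m².
CH₄: 0.036 × (√2388 − √755) = 0.036 × (48.8672 − 27.4773) = 0.036 × 21.3899 = 0.7700 W/m².
HFC-134a: ΔF = 0.00016 × (142 − 2) = 0.00016 × 140 = 0.0224 W/m².
Total ΔF = 7.6164 + 0.7700 + 0.0224 = 8.4088 W/m².
ΔT = λ ΔF = 0.89 × 8.41 = 7.4849 K.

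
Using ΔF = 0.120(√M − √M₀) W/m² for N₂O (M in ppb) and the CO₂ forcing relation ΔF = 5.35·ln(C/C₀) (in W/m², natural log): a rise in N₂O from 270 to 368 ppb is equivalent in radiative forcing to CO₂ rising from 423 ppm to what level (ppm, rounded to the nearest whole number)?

C ≈ 450 ppm

N₂O forcing: 0.120 × (√368 − √270) = 0.120 × (19.1833 − 16.4317) = 0.120 × 2.7516 = 0.33019 W/m².
Set 5.35 ln(C/423) = 0.33019: ln(C/423) = 0.33019/5.35 = 0.06172, so C = 423 × e^0.06172 = 423 × 1.06366 = 449.93 ppm.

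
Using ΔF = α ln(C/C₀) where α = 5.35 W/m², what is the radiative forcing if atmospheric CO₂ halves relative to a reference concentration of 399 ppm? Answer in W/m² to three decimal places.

ΔF = -3.708 W/m²

Because the forcing depends only on the ratio C/C₀, the initial concentration does not enter.
ΔF = 5.35 × ln(0.5) = 5.35 × -0.69315 = -3.7084 W/m².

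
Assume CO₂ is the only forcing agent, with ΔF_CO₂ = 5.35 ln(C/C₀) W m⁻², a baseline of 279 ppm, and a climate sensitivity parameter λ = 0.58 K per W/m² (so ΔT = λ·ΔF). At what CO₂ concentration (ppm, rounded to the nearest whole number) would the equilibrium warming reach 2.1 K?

Required forcing: ΔF = ΔT/λ = 2.1/0.58 = 3.6207 W/m².
Then ln(C/279) = ΔF/5.35 = 3.6207/5.35 = 0.67677.
So C = 279 × e^0.67677 = 279 × 1.96751 = 548.94 ppm.

C ≈ 549 ppm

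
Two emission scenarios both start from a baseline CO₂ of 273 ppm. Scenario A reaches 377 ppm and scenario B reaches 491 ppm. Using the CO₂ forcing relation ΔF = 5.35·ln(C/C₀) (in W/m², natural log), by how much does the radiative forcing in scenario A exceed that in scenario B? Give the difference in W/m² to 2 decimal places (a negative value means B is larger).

ΔF_A − ΔF_B = -1.41 W/m²

ΔF_A = 5.35 ln(377/273) = 5.35 × 0.32277 = 1.7268 W/m².
ΔF_B = 5.35 ln(491/273) = 5.35 × 0.58697 = 3.1403 W/m².
Difference: 1.7268 − 3.1403 = -1.4135 W/m².
(Equivalently, ΔF_A − ΔF_B = 5.35 ln(377/491) = 5.35 × -0.26420 = -1.4135 W/m².)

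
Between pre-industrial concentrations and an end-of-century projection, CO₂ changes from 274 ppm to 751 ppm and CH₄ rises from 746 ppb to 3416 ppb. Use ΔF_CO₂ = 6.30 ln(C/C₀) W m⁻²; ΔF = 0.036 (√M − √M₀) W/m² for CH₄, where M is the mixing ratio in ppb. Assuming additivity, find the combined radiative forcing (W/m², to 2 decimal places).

CO₂: 6.30 × ln(751/274) = 6.30 × ln(2.74088) = 6.30 × 1.00828 = 6.3522 W/m².
CH₄: 0.036 × (√3416 − √746) = 0.036 × (58.4466 − 27.3130) = 0.036 × 31.1336 = 1.1208 W/m².
Total ΔF = 6.3522 + 1.1208 = 7.4730 W/m².

ΔF = 7.47 W/m²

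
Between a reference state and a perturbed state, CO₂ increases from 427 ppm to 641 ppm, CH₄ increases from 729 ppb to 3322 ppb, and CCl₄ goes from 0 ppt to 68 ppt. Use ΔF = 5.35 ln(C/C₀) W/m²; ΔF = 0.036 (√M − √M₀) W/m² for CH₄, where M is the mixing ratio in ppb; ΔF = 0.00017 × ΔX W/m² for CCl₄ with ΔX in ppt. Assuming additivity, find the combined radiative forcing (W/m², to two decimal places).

ΔF = 3.29 W/m²

CO₂: 5.35 × ln(641/427) = 5.35 × ln(1.50117) = 5.35 × 0.40624 = 2.1734 W/m².
CH₄: 0.036 × (√3322 − √729) = 0.036 × (57.6368 − 27.0000) = 0.036 × 30.6368 = 1.1029 W/m².
CCl₄: ΔF = 0.00017 × (68 − 0) = 0.00017 × 68 = 0.0116 W/m².
Total ΔF = 2.1734 + 1.1029 + 0.0116 = 3.2879 W/m².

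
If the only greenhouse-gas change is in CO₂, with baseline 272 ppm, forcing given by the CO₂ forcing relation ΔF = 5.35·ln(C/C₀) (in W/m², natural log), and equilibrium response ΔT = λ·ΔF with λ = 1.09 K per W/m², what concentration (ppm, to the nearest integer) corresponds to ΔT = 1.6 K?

Required forcing: ΔF = ΔT/λ = 1.6/1.09 = 1.4679 W/m².
Then ln(C/272) = ΔF/5.35 = 1.4679/5.35 = 0.27437.
So C = 272 × e^0.27437 = 272 × 1.31570 = 357.87 ppm.

C ≈ 358 ppm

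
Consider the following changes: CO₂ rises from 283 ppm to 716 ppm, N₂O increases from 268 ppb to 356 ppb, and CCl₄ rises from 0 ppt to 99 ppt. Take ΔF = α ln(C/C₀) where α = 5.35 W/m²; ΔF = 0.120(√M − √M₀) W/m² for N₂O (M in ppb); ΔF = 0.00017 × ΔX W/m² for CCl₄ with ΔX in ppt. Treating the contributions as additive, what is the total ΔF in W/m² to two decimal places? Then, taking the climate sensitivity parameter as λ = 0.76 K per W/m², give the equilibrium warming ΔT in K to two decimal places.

CO₂: 5.35 × ln(716/283) = 5.35 × ln(2.53004) = 5.35 × 0.92824 = 4.9661 W/m².
N₂O: 0.120 × (√356 − √268) = 0.120 × (18.8680 − 16.3707) = 0.120 × 2.4973 = 0.2997 W/m².
CCl₄: ΔF = 0.00017 × (99 − 0) = 0.00017 × 99 = 0.0168 W/m².
Total ΔF = 4.9661 + 0.2997 + 0.0168 = 5.2826 W/m².
ΔT = λ ΔF = 0.76 × 5.28 = 4.0128 K.

ΔF = 5.28 W/m²; ΔT = 4.01 K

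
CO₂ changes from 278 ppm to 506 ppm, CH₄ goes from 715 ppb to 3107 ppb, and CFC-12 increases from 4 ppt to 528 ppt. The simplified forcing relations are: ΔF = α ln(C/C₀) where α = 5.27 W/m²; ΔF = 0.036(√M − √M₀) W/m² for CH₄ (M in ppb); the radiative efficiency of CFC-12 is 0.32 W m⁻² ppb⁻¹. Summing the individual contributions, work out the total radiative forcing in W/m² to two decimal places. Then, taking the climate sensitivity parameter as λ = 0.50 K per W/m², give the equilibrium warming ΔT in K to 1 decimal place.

ΔF = 4.37 W/m²; ΔT = 2.2 K

CO₂: 5.27 × ln(506/278) = 5.27 × ln(1.82014) = 5.27 × 0.59891 = 3.1563 W/m².
CH₄: 0.036 × (√3107 − √715) = 0.036 × (55.7405 − 26.7395) = 0.036 × 29.0010 = 1.0440 W/m².
CFC-12: Δ = 528 − 4 = 524 ppt = 0.524 ppb; ΔF = 0.32 × 0.524 = 0.1677 W/m².
Total ΔF = 3.1563 + 1.0440 + 0.1677 = 4.3680 W/m².
ΔT = λ ΔF = 0.50 × 4.37 = 2.1850 K.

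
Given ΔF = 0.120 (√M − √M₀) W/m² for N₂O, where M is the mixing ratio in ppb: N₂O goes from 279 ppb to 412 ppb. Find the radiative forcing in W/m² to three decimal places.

ΔF = 0.431 W/m²

N₂O: 0.120 × (√412 − √279) = 0.120 × (20.2978 − 16.7033) = 0.120 × 3.5945 = 0.4313 W/m².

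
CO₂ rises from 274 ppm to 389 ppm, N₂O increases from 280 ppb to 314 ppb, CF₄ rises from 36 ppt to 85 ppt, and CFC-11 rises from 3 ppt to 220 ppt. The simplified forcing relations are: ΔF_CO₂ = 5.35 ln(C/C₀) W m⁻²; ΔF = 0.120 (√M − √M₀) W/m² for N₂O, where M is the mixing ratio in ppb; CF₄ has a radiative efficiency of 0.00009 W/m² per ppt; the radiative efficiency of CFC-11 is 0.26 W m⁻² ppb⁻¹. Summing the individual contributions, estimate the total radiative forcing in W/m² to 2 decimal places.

ΔF = 2.05 W/m²

CO₂: 5.35 × ln(389/274) = 5.35 × ln(1.41971) = 5.35 × 0.35045 = 1.8749 W/m².
N₂O: 0.120 × (√314 − √280) = 0.120 × (17.7200 − 16.7332) = 0.120 × 0.9868 = 0.1184 W/m².
CF₄: ΔF = 0.00009 × (85 − 36) = 0.00009 × 49 = 0.0044 W/m².
CFC-11: Δ = 220 − 3 = 217 ppt = 0.217 ppb; ΔF = 0.26 × 0.217 = 0.0564 W/m².
Total ΔF = 1.8749 + 0.1184 + 0.0044 + 0.0564 = 2.0541 W/m².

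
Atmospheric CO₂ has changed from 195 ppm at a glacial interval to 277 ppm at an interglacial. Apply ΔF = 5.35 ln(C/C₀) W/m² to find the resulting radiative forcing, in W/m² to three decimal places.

ΔF = 1.878 W/m²

CO₂: 5.35 × ln(277/195) = 5.35 × ln(1.42051) = 5.35 × 0.35102 = 1.8780 W/m².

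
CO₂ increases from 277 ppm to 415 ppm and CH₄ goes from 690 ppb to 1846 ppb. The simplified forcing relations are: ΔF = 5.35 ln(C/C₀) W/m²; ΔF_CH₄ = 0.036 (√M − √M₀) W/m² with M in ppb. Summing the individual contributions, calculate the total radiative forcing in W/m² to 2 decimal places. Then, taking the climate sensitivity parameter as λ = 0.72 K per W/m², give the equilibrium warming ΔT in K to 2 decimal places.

CO₂: 5.35 × ln(415/277) = 5.35 × ln(1.49819) = 5.35 × 0.40426 = 2.1628 W/m².
CH₄: 0.036 × (√1846 − √690) = 0.036 × (42.9651 − 26.2679) = 0.036 × 16.6972 = 0.6011 W/m².
Total ΔF = 2.1628 + 0.6011 = 2.7639 W/m².
ΔT = λ ΔF = 0.72 × 2.76 = 1.9872 K.

ΔF = 2.76 W/m²; ΔT = 1.99 K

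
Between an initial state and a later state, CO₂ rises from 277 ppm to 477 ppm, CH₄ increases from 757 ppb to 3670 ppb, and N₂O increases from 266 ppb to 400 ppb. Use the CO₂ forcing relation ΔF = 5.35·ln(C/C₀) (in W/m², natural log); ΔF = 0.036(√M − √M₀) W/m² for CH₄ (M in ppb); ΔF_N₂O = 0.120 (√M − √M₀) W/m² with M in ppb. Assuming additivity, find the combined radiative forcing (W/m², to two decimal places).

CO₂: 5.35 × ln(477/277) = 5.35 × ln(1.72202) = 5.35 × 0.54350 = 2.9077 W/m².
CH₄: 0.036 × (√3670 − √757) = 0.036 × (60.5805 − 27.5136) = 0.036 × 33.0669 = 1.1904 W/m².
N₂O: 0.120 × (√400 − √266) = 0.120 × (20.0000 − 16.3095) = 0.120 × 3.6905 = 0.4429 W/m².
Total ΔF = 2.9077 + 1.1904 + 0.4429 = 4.5410 W/m².

ΔF = 4.54 W/m²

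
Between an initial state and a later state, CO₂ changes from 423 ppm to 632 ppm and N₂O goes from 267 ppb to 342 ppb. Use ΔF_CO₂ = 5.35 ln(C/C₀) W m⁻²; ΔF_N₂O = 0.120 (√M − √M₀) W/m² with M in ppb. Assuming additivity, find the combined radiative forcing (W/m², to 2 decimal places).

CO₂: 5.35 × ln(632/423) = 5.35 × ln(1.49409) = 5.35 × 0.40152 = 2.1481 W/m².
N₂O: 0.120 × (√342 − √267) = 0.120 × (18.4932 − 16.3401) = 0.120 × 2.1531 = 0.2584 W/m².
Total ΔF = 2.1481 + 0.2584 = 2.4065 W/m².

ΔF = 2.41 W/m²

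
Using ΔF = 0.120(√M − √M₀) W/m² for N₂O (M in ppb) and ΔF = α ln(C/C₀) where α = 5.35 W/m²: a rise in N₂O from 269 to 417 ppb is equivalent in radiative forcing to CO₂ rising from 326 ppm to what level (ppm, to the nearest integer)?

C ≈ 357 ppm

N₂O forcing: 0.120 × (√417 − √269) = 0.120 × (20.4206 − 16.4012) = 0.120 × 4.0194 = 0.48233 W/m².
Set 5.35 ln(C/326) = 0.48233: ln(C/326) = 0.48233/5.35 = 0.09016, so C = 326 × e^0.09016 = 326 × 1.09435 = 356.76 ppm.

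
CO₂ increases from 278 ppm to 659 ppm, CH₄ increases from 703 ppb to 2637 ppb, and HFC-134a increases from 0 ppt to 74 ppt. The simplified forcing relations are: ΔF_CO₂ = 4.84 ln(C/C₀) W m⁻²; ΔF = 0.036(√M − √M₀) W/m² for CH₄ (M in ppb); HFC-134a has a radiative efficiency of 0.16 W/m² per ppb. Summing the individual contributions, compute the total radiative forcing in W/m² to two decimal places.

CO₂: 4.84 × ln(659/278) = 4.84 × ln(2.37050) = 4.84 × 0.86310 = 4.1774 W/m².
CH₄: 0.036 × (√2637 − √703) = 0.036 × (51.3517 − 26.5141) = 0.036 × 24.8376 = 0.8942 W/m².
HFC-134a: Δ = 74 − 0 = 74 ppt = 0.074 ppb; ΔF = 0.16 × 0.074 = 0.0118 W/m².
Total ΔF = 4.1774 + 0.8942 + 0.0118 = 5.0834 W/m².

ΔF = 5.08 W/m²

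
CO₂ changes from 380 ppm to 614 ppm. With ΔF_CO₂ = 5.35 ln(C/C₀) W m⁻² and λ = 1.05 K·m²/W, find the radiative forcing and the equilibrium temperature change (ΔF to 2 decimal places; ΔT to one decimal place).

CO₂: 5.35 × ln(614/380) = 5.35 × ln(1.61579) = 5.35 × 0.47982 = 2.5670 W/m².
ΔT = λ ΔF = 1.05 × 2.57 = 2.6985 K.

ΔF = 2.57 W/m²; ΔT = 2.7 K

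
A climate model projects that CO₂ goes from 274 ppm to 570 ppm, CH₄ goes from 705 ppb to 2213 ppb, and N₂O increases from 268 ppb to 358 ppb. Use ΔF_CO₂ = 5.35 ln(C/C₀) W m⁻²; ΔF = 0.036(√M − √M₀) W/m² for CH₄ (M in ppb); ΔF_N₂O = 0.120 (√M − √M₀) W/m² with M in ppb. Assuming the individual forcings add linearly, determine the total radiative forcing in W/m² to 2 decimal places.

ΔF = 4.96 W/m²

CO₂: 5.35 × ln(570/274) = 5.35 × ln(2.08029) = 5.35 × 0.73251 = 3.9189 W/m².
CH₄: 0.036 × (√2213 − √705) = 0.036 × (47.0425 − 26.5518) = 0.036 × 20.4907 = 0.7377 W/m².
N₂O: 0.120 × (√358 − √268) = 0.120 × (18.9209 − 16.3707) = 0.120 × 2.5502 = 0.3060 W/m².
Total ΔF = 3.9189 + 0.7377 + 0.3060 = 4.9626 W/m².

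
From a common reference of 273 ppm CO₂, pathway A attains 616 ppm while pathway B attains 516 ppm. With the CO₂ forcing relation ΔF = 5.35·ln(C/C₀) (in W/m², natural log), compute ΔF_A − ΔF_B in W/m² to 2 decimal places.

ΔF_A = 5.35 ln(616/273) = 5.35 × 0.81378 = 4.3537 W/m².
ΔF_B = 5.35 ln(516/273) = 5.35 × 0.63663 = 3.4060 W/m².
Difference: 4.3537 − 3.4060 = 0.9477 W/m².

ΔF_A − ΔF_B = 0.95 W/m²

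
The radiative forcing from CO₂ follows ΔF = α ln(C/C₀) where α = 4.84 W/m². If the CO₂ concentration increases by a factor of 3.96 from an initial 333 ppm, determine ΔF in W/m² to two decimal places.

ΔF = 6.66 W/m²

ΔF = 4.84 × ln(3.96) = 4.84 × 1.37624 = 6.6610 W/m².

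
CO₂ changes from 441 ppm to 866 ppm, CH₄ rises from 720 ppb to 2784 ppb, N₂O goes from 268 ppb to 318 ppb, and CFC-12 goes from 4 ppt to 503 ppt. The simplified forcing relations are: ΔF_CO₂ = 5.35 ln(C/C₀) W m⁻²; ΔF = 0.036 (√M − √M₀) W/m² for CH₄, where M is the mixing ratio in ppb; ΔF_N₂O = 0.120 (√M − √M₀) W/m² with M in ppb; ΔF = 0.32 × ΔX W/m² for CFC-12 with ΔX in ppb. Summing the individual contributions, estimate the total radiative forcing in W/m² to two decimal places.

CO₂: 5.35 × ln(866/441) = 5.35 × ln(1.96372) = 5.35 × 0.67484 = 3.6104 W/m².
CH₄: 0.036 × (√2784 − √720) = 0.036 × (52.7636 − 26.8328) = 0.036 × 25.9308 = 0.9335 W/m².
N₂O: 0.120 × (√318 − √268) = 0.120 × (17.8326 − 16.3707) = 0.120 × 1.4619 = 0.1754 W/m².
CFC-12: Δ = 503 − 4 = 499 ppt = 0.499 ppb; ΔF = 0.32 × 0.499 = 0.1597 W/m².
Total ΔF = 3.6104 + 0.9335 + 0.1754 + 0.1597 = 4.8790 W/m².

ΔF = 4.88 W/m²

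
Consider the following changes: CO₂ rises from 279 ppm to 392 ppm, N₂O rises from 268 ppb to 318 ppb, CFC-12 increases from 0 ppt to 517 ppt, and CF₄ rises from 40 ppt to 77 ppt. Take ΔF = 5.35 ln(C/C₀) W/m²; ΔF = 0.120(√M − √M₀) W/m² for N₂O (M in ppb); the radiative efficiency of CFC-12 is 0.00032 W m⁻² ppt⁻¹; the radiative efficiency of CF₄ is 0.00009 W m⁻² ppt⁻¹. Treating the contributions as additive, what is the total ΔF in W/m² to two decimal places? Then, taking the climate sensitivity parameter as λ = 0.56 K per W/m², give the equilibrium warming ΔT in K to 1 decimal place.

ΔF = 2.16 W/m²; ΔT = 1.2 K

CO₂: 5.35 × ln(392/279) = 5.35 × ln(1.40502) = 5.35 × 0.34005 = 1.8193 W/m².
N₂O: 0.120 × (√318 − √268) = 0.120 × (17.8326 − 16.3707) = 0.120 × 1.4619 = 0.1754 W/m².
CFC-12: ΔF = 0.00032 × (517 − 0) = 0.00032 × 517 = 0.1654 W/m².
CF₄: ΔF = 0.00009 × (77 − 40) = 0.00009 × 37 = 0.0033 W/m².
Total ΔF = 1.8193 + 0.1754 + 0.1654 + 0.0033 = 2.1634 W/m².
ΔT = λ ΔF = 0.56 × 2.16 = 1.2096 K.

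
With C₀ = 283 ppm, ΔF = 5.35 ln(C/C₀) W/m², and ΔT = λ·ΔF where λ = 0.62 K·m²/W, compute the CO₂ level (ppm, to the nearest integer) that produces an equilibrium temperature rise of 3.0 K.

C ≈ 699 ppm

Required forcing: ΔF = ΔT/λ = 3.0/0.62 = 4.8387 W/m².
Then ln(C/283) = ΔF/5.35 = 4.8387/5.35 = 0.90443.
So C = 283 × e^0.90443 = 283 × 2.47052 = 699.16 ppm.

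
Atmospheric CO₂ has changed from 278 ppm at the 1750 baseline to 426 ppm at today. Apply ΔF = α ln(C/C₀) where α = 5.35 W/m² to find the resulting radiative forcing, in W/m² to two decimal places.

ΔF = 2.28 W/m²

CO₂ absorption bands are partially saturated, so forcing scales with the logarithm of the concentration ratio.
CO₂: 5.35 × ln(426/278) = 5.35 × ln(1.53237) = 5.35 × 0.42682 = 2.2835 W/m².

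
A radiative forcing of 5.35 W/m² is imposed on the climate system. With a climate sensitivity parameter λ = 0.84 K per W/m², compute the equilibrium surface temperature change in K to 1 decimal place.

ΔT = 4.5 K

ΔT = λ ΔF = 0.84 × 5.35 = 4.4940 K.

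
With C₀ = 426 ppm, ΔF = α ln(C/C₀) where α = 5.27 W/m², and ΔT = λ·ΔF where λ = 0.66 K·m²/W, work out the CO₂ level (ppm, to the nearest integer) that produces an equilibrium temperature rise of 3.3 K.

Required forcing: ΔF = ΔT/λ = 3.3/0.66 = 5.0000 W/m².
Then ln(C/426) = ΔF/5.27 = 5.0000/5.27 = 0.94877.
So C = 426 × e^0.94877 = 426 × 2.58253 = 1100.16 ppm.

C ≈ 1100 ppm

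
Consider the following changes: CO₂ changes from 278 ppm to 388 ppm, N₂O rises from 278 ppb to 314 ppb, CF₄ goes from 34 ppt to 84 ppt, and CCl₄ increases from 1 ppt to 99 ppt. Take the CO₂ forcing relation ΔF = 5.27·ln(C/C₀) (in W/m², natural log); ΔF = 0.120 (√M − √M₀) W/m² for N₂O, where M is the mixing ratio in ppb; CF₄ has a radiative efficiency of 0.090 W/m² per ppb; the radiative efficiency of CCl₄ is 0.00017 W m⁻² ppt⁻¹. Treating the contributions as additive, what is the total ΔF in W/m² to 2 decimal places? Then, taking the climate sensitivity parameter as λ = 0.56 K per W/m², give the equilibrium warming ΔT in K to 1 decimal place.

CO₂: 5.27 × ln(388/278) = 5.27 × ln(1.39568) = 5.27 × 0.33338 = 1.7569 W/m².
N₂O: 0.120 × (√314 − √278) = 0.120 × (17.7200 − 16.6733) = 0.120 × 1.0467 = 0.1256 W/m².
CF₄: Δ = 84 − 34 = 50 ppt = 0.050 ppb; ΔF = 0.090 × 0.050 = 0.0045 W/m².
CCl₄: ΔF = 0.00017 × (99 − 1) = 0.00017 × 98 = 0.0167 W/m².
Total ΔF = 1.7569 + 0.1256 + 0.0045 + 0.0167 = 1.9037 W/m².
ΔT = λ ΔF = 0.56 × 1.90 = 1.0640 K.

ΔF = 1.90 W/m²; ΔT = 1.1 K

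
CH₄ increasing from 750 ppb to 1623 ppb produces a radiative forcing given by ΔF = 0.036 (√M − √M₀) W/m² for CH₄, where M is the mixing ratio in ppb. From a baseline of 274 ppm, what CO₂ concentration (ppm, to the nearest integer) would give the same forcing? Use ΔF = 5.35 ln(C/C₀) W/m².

C ≈ 299 ppm

CH₄ forcing: 0.036 × (√1623 − √750) = 0.036 × (40.2865 − 27.3861) = 0.036 × 12.9004 = 0.46441 W/m².
Set 5.35 ln(C/274) = 0.46441: ln(C/274) = 0.46441/5.35 = 0.08681, so C = 274 × e^0.08681 = 274 × 1.09069 = 298.85 ppm.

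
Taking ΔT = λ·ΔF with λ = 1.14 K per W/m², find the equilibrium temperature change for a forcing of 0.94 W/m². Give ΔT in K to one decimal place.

ΔT = λ ΔF = 1.14 × 0.94 = 1.0716 K.

ΔT = 1.1 K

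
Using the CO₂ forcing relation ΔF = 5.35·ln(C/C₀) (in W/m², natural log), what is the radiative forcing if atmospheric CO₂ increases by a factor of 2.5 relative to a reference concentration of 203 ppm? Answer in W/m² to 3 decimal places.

ΔF = 5.35 × ln(2.5) = 5.35 × 0.91629 = 4.9022 W/m².

ΔF = 4.902 W/m²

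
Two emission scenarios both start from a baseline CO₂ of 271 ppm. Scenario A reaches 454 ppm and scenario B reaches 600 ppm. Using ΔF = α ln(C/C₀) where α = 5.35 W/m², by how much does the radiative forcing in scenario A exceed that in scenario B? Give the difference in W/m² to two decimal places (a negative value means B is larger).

ΔF_A = 5.35 ln(454/271) = 5.35 × 0.51598 = 2.7605 W/m².
ΔF_B = 5.35 ln(600/271) = 5.35 × 0.79481 = 4.2522 W/m².
Difference: 2.7605 − 4.2522 = -1.4917 W/m².

ΔF_A − ΔF_B = -1.49 W/m²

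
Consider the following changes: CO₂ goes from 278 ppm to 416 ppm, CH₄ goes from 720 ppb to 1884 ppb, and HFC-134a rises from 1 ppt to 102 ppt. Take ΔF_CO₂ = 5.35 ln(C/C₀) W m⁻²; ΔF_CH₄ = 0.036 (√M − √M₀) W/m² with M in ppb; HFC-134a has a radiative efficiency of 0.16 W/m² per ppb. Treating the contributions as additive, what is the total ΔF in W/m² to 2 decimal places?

CO₂: 5.35 × ln(416/278) = 5.35 × ln(1.49640) = 5.35 × 0.40306 = 2.1564 W/m².
CH₄: 0.036 × (√1884 − √720) = 0.036 × (43.4051 − 26.8328) = 0.036 × 16.5723 = 0.5966 W/m².
HFC-134a: Δ = 102 − 1 = 101 ppt = 0.101 ppb; ΔF = 0.16 × 0.101 = 0.0162 W/m².
Total ΔF = 2.1564 + 0.5966 + 0.0162 = 2.7692 W/m².

ΔF = 2.77 W/m²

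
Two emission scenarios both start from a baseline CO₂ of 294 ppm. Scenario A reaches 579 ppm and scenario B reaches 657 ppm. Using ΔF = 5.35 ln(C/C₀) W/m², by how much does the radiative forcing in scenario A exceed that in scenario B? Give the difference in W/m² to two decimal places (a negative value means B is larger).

ΔF_A − ΔF_B = -0.68 W/m²

ΔF_A = 5.35 ln(579/294) = 5.35 × 0.67772 = 3.6258 W/m².
ΔF_B = 5.35 ln(657/294) = 5.35 × 0.80410 = 4.3019 W/m².
Difference: 3.6258 − 4.3019 = -0.6761 W/m².
(Equivalently, ΔF_A − ΔF_B = 5.35 ln(579/657) = 5.35 × -0.12638 = -0.6761 W/m².)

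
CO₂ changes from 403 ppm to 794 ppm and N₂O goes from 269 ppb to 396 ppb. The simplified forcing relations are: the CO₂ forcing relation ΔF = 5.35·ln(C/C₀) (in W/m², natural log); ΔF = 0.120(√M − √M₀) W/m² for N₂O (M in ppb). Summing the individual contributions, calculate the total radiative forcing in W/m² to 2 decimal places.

CO₂: 5.35 × ln(794/403) = 5.35 × ln(1.97022) = 5.35 × 0.67815 = 3.6281 W/m².
N₂O: 0.120 × (√396 − √269) = 0.120 × (19.8997 − 16.4012) = 0.120 × 3.4985 = 0.4198 W/m².
Total ΔF = 3.6281 + 0.4198 = 4.0479 W/m².

ΔF = 4.05 W/m²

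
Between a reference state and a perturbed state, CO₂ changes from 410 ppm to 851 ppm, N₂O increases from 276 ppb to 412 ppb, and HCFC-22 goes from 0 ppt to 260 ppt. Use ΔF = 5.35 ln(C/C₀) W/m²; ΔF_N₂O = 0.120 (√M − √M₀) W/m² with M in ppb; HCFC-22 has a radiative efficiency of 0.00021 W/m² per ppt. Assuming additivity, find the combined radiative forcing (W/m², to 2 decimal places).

ΔF = 4.40 W/m²

CO₂: 5.35 × ln(851/410) = 5.35 × ln(2.07561) = 5.35 × 0.73026 = 3.9069 W/m².
N₂O: 0.120 × (√412 − √276) = 0.120 × (20.2978 − 16.6132) = 0.120 × 3.6846 = 0.4422 W/m².
HCFC-22: ΔF = 0.00021 × (260 − 0) = 0.00021 × 260 = 0.0546 W/m².
Total ΔF = 3.9069 + 0.4422 + 0.0546 = 4.4037 W/m².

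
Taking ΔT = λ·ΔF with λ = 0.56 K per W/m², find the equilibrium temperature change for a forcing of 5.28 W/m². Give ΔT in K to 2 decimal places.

ΔT = λ ΔF = 0.56 × 5.28 = 2.9568 K.

ΔT = 2.96 K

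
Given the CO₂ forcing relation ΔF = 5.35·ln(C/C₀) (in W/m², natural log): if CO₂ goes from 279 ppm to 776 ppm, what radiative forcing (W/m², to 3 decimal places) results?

CO₂: 5.35 × ln(776/279) = 5.35 × ln(2.78136) = 5.35 × 1.02294 = 5.4727 W/m².

ΔF = 5.473 W/m²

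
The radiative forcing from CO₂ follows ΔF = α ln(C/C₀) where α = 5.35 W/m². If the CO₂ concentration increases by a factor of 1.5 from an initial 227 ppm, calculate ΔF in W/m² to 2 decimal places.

ΔF = 2.17 W/m²

Because the forcing depends only on the ratio C/C₀, the initial concentration does not enter.
ΔF = 5.35 × ln(1.5) = 5.35 × 0.40547 = 2.1693 W/m².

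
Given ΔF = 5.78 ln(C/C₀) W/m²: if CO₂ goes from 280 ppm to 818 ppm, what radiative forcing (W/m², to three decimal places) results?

ΔF = 6.197 W/m²

CO₂ absorption bands are partially saturated, so forcing scales with the logarithm of the concentration ratio.
CO₂: 5.78 × ln(818/280) = 5.78 × ln(2.92143) = 5.78 × 1.07207 = 6.1966 W/m².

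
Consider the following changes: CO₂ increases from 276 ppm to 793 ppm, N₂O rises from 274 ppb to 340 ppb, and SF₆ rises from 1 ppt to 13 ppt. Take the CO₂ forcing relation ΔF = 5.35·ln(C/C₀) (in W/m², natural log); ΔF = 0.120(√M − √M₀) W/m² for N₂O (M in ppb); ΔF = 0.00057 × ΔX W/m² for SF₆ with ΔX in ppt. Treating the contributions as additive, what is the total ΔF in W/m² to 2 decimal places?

CO₂: 5.35 × ln(793/276) = 5.35 × ln(2.87319) = 5.35 × 1.05542 = 5.6465 W/m².
N₂O: 0.120 × (√340 − √274) = 0.120 × (18.4391 − 16.5529) = 0.120 × 1.8862 = 0.2263 W/m².
SF₆: ΔF = 0.00057 × (13 − 1) = 0.00057 × 12 = 0.0068 W/m².
Total ΔF = 5.6465 + 0.2263 + 0.0068 = 5.8796 W/m².

ΔF = 5.88 W/m²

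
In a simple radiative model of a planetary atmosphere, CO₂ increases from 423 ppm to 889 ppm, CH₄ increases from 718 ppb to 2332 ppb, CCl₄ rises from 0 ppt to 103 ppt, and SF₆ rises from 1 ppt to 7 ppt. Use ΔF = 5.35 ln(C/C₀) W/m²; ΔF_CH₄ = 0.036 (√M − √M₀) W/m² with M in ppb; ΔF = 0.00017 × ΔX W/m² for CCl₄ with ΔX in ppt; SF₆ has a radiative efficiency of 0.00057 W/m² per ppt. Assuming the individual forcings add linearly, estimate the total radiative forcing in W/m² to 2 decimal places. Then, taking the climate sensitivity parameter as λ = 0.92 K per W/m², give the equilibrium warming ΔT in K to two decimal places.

ΔF = 4.77 W/m²; ΔT = 4.39 K

CO₂: 5.35 × ln(889/423) = 5.35 × ln(2.10165) = 5.35 × 0.74272 = 3.9736 W/m².
CH₄: 0.036 × (√2332 − √718) = 0.036 × (48.2908 − 26.7955) = 0.036 × 21.4953 = 0.7738 W/m².
CCl₄: ΔF = 0.00017 × (103 − 0) = 0.00017 × 103 = 0.0175 W/m².
SF₆: ΔF = 0.00057 × (7 − 1) = 0.00057 × 6 = 0.0034 W/m².
Total ΔF = 3.9736 + 0.7738 + 0.0175 + 0.0034 = 4.7683 W/m².
ΔT = λ ΔF = 0.92 × 4.77 = 4.3884 K.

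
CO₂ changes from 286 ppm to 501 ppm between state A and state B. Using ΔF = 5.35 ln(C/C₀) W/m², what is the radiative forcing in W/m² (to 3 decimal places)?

ΔF = 2.999 W/m²

CO₂ absorption bands are partially saturated, so forcing scales with the logarithm of the concentration ratio.
CO₂: 5.35 × ln(501/286) = 5.35 × ln(1.75175) = 5.35 × 0.56062 = 2.9993 W/m².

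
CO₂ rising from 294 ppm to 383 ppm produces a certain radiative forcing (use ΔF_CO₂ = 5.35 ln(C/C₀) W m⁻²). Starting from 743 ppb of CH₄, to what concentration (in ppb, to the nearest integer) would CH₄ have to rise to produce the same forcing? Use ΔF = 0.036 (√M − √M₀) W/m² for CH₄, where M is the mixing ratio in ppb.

M ≈ 4430 ppb

CO₂ forcing: 5.35 × ln(383/294) = 5.35 × 0.264455 = 1.41483 W/m².
Set 0.036(√M − √743) = 1.41483: √M = 1.41483/0.036 + √743 = 39.3008 + 27.2580 = 66.5588.
M = (66.5588)² = 4430.07 ppb.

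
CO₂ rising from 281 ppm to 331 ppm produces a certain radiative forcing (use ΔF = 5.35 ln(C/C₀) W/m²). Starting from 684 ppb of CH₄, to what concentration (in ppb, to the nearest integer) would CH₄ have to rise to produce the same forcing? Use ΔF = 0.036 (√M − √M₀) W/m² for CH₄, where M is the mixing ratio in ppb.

CO₂ forcing: 5.35 × ln(331/281) = 5.35 × 0.163764 = 0.87614 W/m².
Set 0.036(√M − √684) = 0.87614: √M = 0.87614/0.036 + √684 = 24.3372 + 26.1534 = 50.4906.
M = (50.4906)² = 2549.30 ppb.

M ≈ 2549 ppb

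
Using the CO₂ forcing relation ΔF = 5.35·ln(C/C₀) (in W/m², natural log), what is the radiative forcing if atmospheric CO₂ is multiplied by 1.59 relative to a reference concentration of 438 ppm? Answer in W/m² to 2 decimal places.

Because the forcing depends only on the ratio C/C₀, the initial concentration does not enter.
ΔF = 5.35 × ln(1.59) = 5.35 × 0.46373 = 2.4810 W/m².

ΔF = 2.48 W/m²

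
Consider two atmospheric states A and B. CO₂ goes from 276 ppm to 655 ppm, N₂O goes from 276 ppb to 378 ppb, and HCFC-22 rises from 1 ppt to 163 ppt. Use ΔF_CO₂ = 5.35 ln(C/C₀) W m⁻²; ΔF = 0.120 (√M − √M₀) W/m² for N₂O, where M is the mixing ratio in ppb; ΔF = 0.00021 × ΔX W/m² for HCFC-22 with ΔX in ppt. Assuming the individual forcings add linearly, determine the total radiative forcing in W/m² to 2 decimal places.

CO₂: 5.35 × ln(655/276) = 5.35 × ln(2.37319) = 5.35 × 0.86424 = 4.6237 W/m².
N₂O: 0.120 × (√378 − √276) = 0.120 × (19.4422 − 16.6132) = 0.120 × 2.8290 = 0.3395 W/m².
HCFC-22: ΔF = 0.00021 × (163 − 1) = 0.00021 × 162 = 0.0340 W/m².
Total ΔF = 4.6237 + 0.3395 + 0.0340 = 4.9972 W/m².

ΔF = 5.00 W/m²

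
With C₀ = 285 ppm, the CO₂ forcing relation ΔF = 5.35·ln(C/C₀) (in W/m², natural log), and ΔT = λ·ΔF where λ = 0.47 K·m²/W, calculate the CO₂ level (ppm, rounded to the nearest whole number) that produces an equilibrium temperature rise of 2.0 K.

Required forcing: ΔF = ΔT/λ = 2.0/0.47 = 4.2553 W/m².
Then ln(C/285) = ΔF/5.35 = 4.2553/5.35 = 0.79538.
So C = 285 × e^0.79538 = 285 × 2.21528 = 631.35 ppm.

C ≈ 631 ppm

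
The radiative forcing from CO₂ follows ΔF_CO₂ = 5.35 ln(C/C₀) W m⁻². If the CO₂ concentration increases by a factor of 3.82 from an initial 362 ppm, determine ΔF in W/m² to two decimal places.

ΔF = 5.35 × ln(3.82) = 5.35 × 1.34025 = 7.1703 W/m².

ΔF = 7.17 W/m²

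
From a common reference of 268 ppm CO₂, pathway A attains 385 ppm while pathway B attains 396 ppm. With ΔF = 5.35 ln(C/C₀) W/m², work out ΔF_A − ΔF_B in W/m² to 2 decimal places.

ΔF_A − ΔF_B = -0.15 W/m²

ΔF_A = 5.35 ln(385/268) = 5.35 × 0.36226 = 1.9381 W/m².
ΔF_B = 5.35 ln(396/268) = 5.35 × 0.39043 = 2.0888 W/m².
Difference: 1.9381 − 2.0888 = -0.1507 W/m².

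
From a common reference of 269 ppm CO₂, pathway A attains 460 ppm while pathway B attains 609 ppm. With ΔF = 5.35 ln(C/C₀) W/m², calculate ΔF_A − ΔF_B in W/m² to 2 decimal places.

ΔF_A = 5.35 ln(460/269) = 5.35 × 0.53652 = 2.8704 W/m².
ΔF_B = 5.35 ln(609/269) = 5.35 × 0.81711 = 4.3715 W/m².
Difference: 2.8704 − 4.3715 = -1.5011 W/m².

ΔF_A − ΔF_B = -1.50 W/m²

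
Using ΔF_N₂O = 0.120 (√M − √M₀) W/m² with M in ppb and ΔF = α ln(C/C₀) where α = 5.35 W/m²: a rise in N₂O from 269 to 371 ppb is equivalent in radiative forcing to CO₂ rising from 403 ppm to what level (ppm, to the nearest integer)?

C ≈ 430 ppm

N₂O forcing: 0.120 × (√371 − √269) = 0.120 × (19.2614 − 16.4012) = 0.120 × 2.8602 = 0.34322 W/m².
Set 5.35 ln(C/403) = 0.34322: ln(C/403) = 0.34322/5.35 = 0.06415, so C = 403 × e^0.06415 = 403 × 1.06625 = 429.70 ppm.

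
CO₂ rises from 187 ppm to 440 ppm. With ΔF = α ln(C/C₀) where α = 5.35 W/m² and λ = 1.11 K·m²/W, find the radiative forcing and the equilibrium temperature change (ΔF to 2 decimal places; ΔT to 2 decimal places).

CO₂: 5.35 × ln(440/187) = 5.35 × ln(2.35294) = 5.35 × 0.85567 = 4.5778 W/m².
ΔT = λ ΔF = 1.11 × 4.58 = 5.0838 K.

ΔF = 4.58 W/m²; ΔT = 5.08 K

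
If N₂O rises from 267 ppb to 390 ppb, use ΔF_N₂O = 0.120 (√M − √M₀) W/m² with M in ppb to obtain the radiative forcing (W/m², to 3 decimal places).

N₂O: 0.120 × (√390 − √267) = 0.120 × (19.7484 − 16.3401) = 0.120 × 3.4083 = 0.4090 W/m².

ΔF = 0.409 W/m²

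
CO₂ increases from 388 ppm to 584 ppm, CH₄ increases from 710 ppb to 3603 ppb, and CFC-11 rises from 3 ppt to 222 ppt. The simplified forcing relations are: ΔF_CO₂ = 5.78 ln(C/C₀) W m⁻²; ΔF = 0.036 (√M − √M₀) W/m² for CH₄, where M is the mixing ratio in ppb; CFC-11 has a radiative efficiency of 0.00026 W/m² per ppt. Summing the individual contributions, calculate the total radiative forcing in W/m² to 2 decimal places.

ΔF = 3.62 W/m²

CO₂: 5.78 × ln(584/388) = 5.78 × ln(1.50515) = 5.78 × 0.40889 = 2.3634 W/m².
CH₄: 0.036 × (√3603 − √710) = 0.036 × (60.0250 − 26.6458) = 0.036 × 33.3792 = 1.2017 W/m².
CFC-11: ΔF = 0.00026 × (222 − 3) = 0.00026 × 219 = 0.0569 W/m².
Total ΔF = 2.3634 + 1.2017 + 0.0569 = 3.6220 W/m².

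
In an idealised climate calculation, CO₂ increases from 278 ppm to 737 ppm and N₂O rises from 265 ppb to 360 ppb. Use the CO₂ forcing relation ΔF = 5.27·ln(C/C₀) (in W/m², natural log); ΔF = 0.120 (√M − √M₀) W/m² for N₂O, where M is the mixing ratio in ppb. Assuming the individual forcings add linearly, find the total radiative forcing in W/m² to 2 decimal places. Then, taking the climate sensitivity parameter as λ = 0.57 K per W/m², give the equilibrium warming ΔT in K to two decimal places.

ΔF = 5.46 W/m²; ΔT = 3.11 K

CO₂: 5.27 × ln(737/278) = 5.27 × ln(2.65108) = 5.27 × 0.97497 = 5.1381 W/m².
N₂O: 0.120 × (√360 − √265) = 0.120 × (18.9737 − 16.2788) = 0.120 × 2.6949 = 0.3234 W/m².
Total ΔF = 5.1381 + 0.3234 = 5.4615 W/m².
ΔT = λ ΔF = 0.57 × 5.46 = 3.1122 K.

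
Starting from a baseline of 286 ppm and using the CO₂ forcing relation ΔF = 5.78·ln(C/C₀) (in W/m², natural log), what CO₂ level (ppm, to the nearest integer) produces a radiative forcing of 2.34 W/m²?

C ≈ 429 ppm

Set 5.78 ln(C/286) = 2.34, so ln(C/286) = 2.34/5.78 = 0.40484.
Then C/286 = e^0.40484 = 1.49906, giving C = 286 × 1.49906 = 428.73 ppm.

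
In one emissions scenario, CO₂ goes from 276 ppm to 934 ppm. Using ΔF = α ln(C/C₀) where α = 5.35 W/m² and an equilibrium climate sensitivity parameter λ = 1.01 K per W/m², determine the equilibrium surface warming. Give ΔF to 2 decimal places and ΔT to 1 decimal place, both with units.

ΔF = 6.52 W/m²; ΔT = 6.6 K

CO₂: 5.35 × ln(934/276) = 5.35 × ln(3.38406) = 5.35 × 1.21908 = 6.5221 W/m².
ΔT = λ ΔF = 1.01 × 6.52 = 6.5852 K.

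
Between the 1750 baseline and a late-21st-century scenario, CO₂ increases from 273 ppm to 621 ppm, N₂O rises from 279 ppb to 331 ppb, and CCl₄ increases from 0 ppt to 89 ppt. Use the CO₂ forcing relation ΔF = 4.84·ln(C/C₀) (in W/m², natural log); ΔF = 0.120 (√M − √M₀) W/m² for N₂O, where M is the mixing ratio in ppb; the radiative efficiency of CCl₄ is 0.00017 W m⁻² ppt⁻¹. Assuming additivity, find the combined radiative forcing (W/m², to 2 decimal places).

ΔF = 4.17 W/m²

CO₂: 4.84 × ln(621/273) = 4.84 × ln(2.27473) = 4.84 × 0.82186 = 3.9778 W/m².
N₂O: 0.120 × (√331 − √279) = 0.120 × (18.1934 − 16.7033) = 0.120 × 1.4901 = 0.1788 W/m².
CCl₄: ΔF = 0.00017 × (89 − 0) = 0.00017 × 89 = 0.0151 W/m².
Total ΔF = 3.9778 + 0.1788 + 0.0151 = 4.1717 W/m².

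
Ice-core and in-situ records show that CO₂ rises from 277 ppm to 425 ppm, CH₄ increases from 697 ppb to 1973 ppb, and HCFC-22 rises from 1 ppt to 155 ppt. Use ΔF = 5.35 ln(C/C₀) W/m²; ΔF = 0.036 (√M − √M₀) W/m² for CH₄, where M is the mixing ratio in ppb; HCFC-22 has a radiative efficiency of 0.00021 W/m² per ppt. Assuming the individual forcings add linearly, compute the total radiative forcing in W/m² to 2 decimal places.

ΔF = 2.97 W/m²

CO₂: 5.35 × ln(425/277) = 5.35 × ln(1.53430) = 5.35 × 0.42807 = 2.2902 W/m².
CH₄: 0.036 × (√1973 − √697) = 0.036 × (44.4185 − 26.4008) = 0.036 × 18.0177 = 0.6486 W/m².
HCFC-22: ΔF = 0.00021 × (155 − 1) = 0.00021 × 154 = 0.0323 W/m².
Total ΔF = 2.2902 + 0.6486 + 0.0323 = 2.9711 W/m².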